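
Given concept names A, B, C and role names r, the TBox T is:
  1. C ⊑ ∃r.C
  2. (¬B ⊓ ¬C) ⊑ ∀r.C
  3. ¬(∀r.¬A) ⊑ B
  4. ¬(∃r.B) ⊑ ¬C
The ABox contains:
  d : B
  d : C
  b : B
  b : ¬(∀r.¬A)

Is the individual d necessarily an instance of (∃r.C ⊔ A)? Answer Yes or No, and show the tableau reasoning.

1. d : (∃r.C ⊔ A)?  L(d) = {B, C} ∪ {(∀r.¬C ⊓ ¬A)}
   clash {C, ¬C} at d — d ∈ (∃r.C ⊔ A)
2. Hence d : (∃r.C ⊔ A): entailed.

Yes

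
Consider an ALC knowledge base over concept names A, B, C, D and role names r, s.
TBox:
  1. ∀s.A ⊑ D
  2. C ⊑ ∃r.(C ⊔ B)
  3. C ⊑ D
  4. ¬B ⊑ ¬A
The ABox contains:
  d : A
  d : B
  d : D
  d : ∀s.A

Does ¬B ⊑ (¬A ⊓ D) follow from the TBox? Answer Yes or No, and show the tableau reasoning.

No

1. ¬B ⊑ (¬A ⊓ D)  ⇔  (¬B ⊓ (A ⊔ ¬D)) unsat w.r.t. T
   apply at x₀: ¬B⊑¬A
   open: L(x₀) ⊇ {¬A, ¬B, ¬C, ¬D, ∃s.¬A} (+ ∃-successors)
2. Hence ¬B ⊑ (¬A ⊓ D): not entailed.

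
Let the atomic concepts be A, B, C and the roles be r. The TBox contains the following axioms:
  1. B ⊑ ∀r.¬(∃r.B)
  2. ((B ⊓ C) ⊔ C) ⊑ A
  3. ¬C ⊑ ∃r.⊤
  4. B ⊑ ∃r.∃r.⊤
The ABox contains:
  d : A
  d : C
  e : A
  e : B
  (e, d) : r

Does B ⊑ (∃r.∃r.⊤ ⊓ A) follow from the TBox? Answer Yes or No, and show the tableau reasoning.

No

1. B ⊑ (∃r.∃r.⊤ ⊓ A)  ⇔  (B ⊓ (∀r.∀r.⊥ ⊔ ¬A)) unsat w.r.t. T
   apply at x₀: B⊑∀r.¬(∃r.B); B⊑∃r.∃r.⊤
   open: L(x₀) ⊇ {B, ¬A, ¬C, ∀r.∀r.¬B, ∃r.∃r.⊤, …} (+ ∃-successors)
2. Hence B ⊑ (∃r.∃r.⊤ ⊓ A): not entailed.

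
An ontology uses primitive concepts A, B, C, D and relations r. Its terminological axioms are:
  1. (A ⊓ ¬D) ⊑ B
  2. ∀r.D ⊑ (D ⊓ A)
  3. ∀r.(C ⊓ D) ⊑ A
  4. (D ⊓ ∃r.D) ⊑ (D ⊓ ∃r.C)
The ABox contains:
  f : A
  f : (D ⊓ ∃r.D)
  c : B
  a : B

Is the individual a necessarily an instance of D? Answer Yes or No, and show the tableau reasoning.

No

1. a : D?  L(a) = {B} ∪ {¬D}
   open: L(a) ⊇ {B, ¬D, ∃r.(¬C ⊔ ¬D), ∃r.¬D} (+ ∃-successors) — a ∉ D possible
2. Hence a : D: not entailed.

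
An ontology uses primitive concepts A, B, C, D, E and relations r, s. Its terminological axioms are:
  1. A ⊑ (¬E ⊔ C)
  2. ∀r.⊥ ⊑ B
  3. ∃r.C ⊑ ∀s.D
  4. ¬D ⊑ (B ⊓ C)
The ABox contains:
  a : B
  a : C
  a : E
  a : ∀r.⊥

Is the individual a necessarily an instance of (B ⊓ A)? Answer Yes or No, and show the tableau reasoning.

1. a : (B ⊓ A)?  L(a) = {B, C, E, ∀r.⊥} ∪ {(¬B ⊔ ¬A)}
   open: L(a) ⊇ {B, C, D, E, ¬A, …} — a ∉ (B ⊓ A) possible
2. Hence a : (B ⊓ A): not entailed.

No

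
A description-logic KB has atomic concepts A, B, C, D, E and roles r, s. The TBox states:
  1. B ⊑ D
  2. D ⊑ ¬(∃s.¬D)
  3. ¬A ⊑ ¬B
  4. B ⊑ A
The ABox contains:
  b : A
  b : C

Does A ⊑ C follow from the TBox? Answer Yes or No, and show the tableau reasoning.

No

1. A ⊑ C  ⇔  (A ⊓ ¬C) unsat w.r.t. T
   open: L(x₀) ⊇ {A, ¬B, ¬C, ¬D}
2. Hence A ⊑ C: not entailed.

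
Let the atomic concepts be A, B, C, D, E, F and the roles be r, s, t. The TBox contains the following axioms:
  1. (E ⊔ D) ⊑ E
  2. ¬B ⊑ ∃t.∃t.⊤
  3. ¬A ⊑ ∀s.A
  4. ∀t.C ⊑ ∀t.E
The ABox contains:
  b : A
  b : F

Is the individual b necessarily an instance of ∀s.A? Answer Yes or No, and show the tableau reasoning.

No

1. b : ∀s.A?  L(b) = {A, F} ∪ {∃s.¬A}
   open: L(b) ⊇ {A, B, F, ¬D, ¬E, …} (+ ∃-successors) — b ∉ ∀s.A possible
2. Hence b : ∀s.A: not entailed.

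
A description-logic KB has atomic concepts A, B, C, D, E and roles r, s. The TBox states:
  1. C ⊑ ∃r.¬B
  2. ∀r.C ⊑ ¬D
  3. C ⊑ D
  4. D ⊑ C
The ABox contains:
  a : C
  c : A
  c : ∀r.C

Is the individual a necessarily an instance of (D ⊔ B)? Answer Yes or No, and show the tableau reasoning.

Yes

1. a : (D ⊔ B)?  L(a) = {C} ∪ {(¬D ⊓ ¬B)}
   clash {D, ¬D} at a — a ∈ (D ⊔ B)
2. Hence a : (D ⊔ B): entailed.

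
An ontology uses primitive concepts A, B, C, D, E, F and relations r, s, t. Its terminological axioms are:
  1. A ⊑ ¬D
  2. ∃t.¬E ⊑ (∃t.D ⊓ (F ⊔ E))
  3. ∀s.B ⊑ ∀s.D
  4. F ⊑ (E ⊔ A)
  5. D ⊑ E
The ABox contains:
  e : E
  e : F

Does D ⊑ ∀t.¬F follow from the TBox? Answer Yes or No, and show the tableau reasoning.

1. D ⊑ ∀t.¬F  ⇔  (D ⊓ ∃t.F) unsat w.r.t. T
   apply at x₀: D⊑E
   open: L(x₀) ⊇ {D, E, ¬A, ¬F, ∀t.E, …} (+ ∃-successors)
2. Hence D ⊑ ∀t.¬F: not entailed.

No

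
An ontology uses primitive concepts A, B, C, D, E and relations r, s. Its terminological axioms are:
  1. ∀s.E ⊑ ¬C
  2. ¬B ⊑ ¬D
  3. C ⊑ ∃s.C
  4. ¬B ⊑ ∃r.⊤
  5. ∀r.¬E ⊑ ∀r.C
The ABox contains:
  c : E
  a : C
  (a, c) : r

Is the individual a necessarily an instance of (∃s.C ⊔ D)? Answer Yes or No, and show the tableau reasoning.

1. a : (∃s.C ⊔ D)?  L(a) = {C} ∪ {(∀s.¬C ⊓ ¬D)}
   clash {C, ¬C} at a — a ∈ (∃s.C ⊔ D)
2. Hence a : (∃s.C ⊔ D): entailed.

Yes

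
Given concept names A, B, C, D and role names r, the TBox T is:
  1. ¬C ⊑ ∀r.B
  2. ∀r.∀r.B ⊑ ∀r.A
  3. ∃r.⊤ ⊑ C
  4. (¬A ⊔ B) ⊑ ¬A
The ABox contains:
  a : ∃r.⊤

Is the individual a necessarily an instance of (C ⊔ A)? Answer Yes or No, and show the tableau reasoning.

Yes

1. a : (C ⊔ A)?  L(a) = {∃r.⊤} ∪ {(¬C ⊓ ¬A)}
   clash {C, ¬C} at a — a ∈ (C ⊔ A)
2. Hence a : (C ⊔ A): entailed.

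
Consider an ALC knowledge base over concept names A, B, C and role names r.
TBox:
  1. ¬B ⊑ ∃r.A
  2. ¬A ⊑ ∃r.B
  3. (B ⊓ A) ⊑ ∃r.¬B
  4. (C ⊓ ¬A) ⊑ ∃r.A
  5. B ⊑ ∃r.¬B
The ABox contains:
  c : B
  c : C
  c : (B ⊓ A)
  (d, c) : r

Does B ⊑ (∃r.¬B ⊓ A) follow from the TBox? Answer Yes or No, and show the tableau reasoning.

No

1. B ⊑ (∃r.¬B ⊓ A)  ⇔  (B ⊓ (∀r.B ⊔ ¬A)) unsat w.r.t. T
   apply at x₀: B⊑∃r.¬B
   open: L(x₀) ⊇ {B, ¬A, ¬C, ∃r.B, ∃r.¬B} (+ ∃-successors)
2. Hence B ⊑ (∃r.¬B ⊓ A): not entailed.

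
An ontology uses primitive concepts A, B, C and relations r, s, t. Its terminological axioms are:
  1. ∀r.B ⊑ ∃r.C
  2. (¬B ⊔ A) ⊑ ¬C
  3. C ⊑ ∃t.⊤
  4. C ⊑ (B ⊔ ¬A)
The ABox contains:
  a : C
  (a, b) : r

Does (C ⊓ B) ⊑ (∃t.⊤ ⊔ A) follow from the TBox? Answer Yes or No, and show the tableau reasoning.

Yes

1. (C ⊓ B) ⊑ (∃t.⊤ ⊔ A)  ⇔  ((C ⊓ B) ⊓ (∀t.⊥ ⊓ ¬A)) unsat w.r.t. T
   all branches close; clash {C, ¬C} at x₀
2. Hence (C ⊓ B) ⊑ (∃t.⊤ ⊔ A): entailed.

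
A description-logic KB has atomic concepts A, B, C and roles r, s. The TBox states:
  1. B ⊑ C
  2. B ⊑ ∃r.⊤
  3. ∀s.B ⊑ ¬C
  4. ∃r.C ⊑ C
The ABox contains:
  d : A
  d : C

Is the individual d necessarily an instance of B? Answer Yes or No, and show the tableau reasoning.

No

1. d : B?  L(d) = {A, C} ∪ {¬B}
   open: L(d) ⊇ {A, C, ¬B, ∃s.¬B} (+ ∃-successors) — d ∉ B possible
2. Hence d : B: not entailed.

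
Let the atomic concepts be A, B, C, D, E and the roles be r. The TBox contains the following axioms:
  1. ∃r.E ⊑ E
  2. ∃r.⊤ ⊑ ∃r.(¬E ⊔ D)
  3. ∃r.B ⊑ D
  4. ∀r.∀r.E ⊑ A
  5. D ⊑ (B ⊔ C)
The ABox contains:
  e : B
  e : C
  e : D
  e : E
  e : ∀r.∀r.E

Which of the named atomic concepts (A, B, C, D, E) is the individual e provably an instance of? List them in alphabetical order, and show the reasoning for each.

1. e : A?  L(e) = {B, C, D, E, ∀r.∀r.E} ∪ {¬A}
   clash {A, ¬A} at e — e ∈ A
2. e : B?  L(e) = {B, C, D, E, ∀r.∀r.E} ∪ {¬B}
   clash {B, ¬B} at e — e ∈ B
3. e : C?  L(e) = {B, C, D, E, ∀r.∀r.E} ∪ {¬C}
   clash {C, ¬C} at e — e ∈ C
4. e : D?  L(e) = {B, C, D, E, ∀r.∀r.E} ∪ {¬D}
   clash {D, ¬D} at e — e ∈ D
5. e : E?  L(e) = {B, C, D, E, ∀r.∀r.E} ∪ {¬E}
   clash {E, ¬E} at e — e ∈ E
6. Entailed for e: {A, B, C, D, E}

{A, B, C, D, E}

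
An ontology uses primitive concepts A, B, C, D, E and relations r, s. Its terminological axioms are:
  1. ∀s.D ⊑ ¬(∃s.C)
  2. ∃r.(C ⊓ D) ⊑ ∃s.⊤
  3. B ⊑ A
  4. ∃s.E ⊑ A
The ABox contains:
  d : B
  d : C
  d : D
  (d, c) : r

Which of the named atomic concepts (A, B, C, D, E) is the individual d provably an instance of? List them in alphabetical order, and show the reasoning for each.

{A, B, C, D}

1. d : A?  L(d) = {B, C, D} ∪ {¬A}
   clash {A, ¬A} at d — d ∈ A
2. d : B?  L(d) = {B, C, D} ∪ {¬B}
   clash {B, ¬B} at d — d ∈ B
3. d : C?  L(d) = {B, C, D} ∪ {¬C}
   clash {C, ¬C} at d — d ∈ C
4. d : D?  L(d) = {B, C, D} ∪ {¬D}
   clash {D, ¬D} at d — d ∈ D
5. d : E?  L(d) = {B, C, D} ∪ {¬E}
   apply at d: B⊑A
   open: L(d) ⊇ {A, B, C, D, ¬E, …} (+ ∃-successors) — d ∉ E possible
6. Entailed for d: {A, B, C, D}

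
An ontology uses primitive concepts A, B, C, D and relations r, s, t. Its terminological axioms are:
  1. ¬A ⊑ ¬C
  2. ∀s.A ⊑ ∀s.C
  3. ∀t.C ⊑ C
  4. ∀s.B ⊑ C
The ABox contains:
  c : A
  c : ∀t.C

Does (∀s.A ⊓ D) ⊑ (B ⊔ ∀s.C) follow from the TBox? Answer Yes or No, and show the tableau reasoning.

Yes

1. (∀s.A ⊓ D) ⊑ (B ⊔ ∀s.C)  ⇔  ((∀s.A ⊓ D) ⊓ (¬B ⊓ ∃s.¬C)) unsat w.r.t. T
   all branches close; clash {C, ¬C} at x₀
2. Hence (∀s.A ⊓ D) ⊑ (B ⊔ ∀s.C): entailed.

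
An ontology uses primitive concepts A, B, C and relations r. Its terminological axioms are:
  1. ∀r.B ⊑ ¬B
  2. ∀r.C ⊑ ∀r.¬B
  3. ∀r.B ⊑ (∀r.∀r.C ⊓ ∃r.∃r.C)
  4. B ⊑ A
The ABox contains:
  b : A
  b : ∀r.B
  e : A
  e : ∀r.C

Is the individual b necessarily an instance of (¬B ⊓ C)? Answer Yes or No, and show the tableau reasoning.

1. b : (¬B ⊓ C)?  L(b) = {A, ∀r.B} ∪ {(B ⊔ ¬C)}
   apply at b: ∀r.B⊑¬B; ∀r.B⊑(∀r.∀r.C ⊓ ∃r.∃r.C)
   open: L(b) ⊇ {A, ¬B, ¬C, ∀r.B, ∀r.∀r.C, …} (+ ∃-successors) — b ∉ (¬B ⊓ C) possible
2. Hence b : (¬B ⊓ C): not entailed.

No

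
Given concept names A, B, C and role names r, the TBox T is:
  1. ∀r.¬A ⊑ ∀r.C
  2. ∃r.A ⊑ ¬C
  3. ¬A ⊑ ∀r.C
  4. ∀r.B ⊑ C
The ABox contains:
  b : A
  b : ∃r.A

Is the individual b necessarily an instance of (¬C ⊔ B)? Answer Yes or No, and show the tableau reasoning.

Yes

1. b : (¬C ⊔ B)?  L(b) = {A, ∃r.A} ∪ {(C ⊓ ¬B)}
   clash {C, ¬C} at b — b ∈ (¬C ⊔ B)
2. Hence b : (¬C ⊔ B): entailed.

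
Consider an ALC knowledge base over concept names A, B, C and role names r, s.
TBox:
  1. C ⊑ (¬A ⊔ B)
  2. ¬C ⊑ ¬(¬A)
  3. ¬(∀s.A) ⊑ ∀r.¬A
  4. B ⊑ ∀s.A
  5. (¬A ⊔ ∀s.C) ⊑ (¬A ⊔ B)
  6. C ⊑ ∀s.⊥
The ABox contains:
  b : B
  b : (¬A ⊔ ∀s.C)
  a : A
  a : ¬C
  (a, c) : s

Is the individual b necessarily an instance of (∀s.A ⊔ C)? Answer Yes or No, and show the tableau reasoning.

1. b : (∀s.A ⊔ C)?  L(b) = {B, (¬A ⊔ ∀s.C)} ∪ {(∃s.¬A ⊓ ¬C)}
   clash {A, ¬A} at an ∃-successor — b ∈ (∀s.A ⊔ C)
2. Hence b : (∀s.A ⊔ C): entailed.

Yes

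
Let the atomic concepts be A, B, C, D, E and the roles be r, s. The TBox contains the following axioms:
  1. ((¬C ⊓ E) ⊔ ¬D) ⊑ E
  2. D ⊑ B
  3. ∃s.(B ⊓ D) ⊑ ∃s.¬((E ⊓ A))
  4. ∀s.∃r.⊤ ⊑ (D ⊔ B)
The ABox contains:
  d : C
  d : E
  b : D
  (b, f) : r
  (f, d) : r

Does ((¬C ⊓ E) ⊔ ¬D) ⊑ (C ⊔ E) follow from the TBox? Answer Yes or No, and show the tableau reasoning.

Yes

1. ((¬C ⊓ E) ⊔ ¬D) ⊑ (C ⊔ E)  ⇔  (((¬C ⊓ E) ⊔ ¬D) ⊓ (¬C ⊓ ¬E)) unsat w.r.t. T
   all branches close; clash {E, ¬E} at x₀
2. Hence ((¬C ⊓ E) ⊔ ¬D) ⊑ (C ⊔ E): entailed.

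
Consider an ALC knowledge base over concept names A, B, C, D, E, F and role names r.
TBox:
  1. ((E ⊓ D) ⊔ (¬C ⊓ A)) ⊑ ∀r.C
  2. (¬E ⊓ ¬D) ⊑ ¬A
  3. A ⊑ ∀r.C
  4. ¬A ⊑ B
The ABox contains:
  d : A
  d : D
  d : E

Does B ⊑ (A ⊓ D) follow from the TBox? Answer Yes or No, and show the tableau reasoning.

1. B ⊑ (A ⊓ D)  ⇔  (B ⊓ (¬A ⊔ ¬D)) unsat w.r.t. T
   open: L(x₀) ⊇ {B, E, ¬A, ¬D}
2. Hence B ⊑ (A ⊓ D): not entailed.

No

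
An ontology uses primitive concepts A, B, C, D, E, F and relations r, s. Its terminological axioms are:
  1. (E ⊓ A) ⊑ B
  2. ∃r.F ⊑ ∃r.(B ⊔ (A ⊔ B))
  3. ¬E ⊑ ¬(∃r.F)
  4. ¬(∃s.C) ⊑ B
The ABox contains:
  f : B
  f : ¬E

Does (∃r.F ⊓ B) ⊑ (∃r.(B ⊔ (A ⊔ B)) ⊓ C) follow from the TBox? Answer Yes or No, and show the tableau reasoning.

1. (∃r.F ⊓ B) ⊑ (∃r.(B ⊔ (A ⊔ B)) ⊓ C)  ⇔  ((∃r.F ⊓ B) ⊓ (∀r.(¬B ⊓ (¬A ⊓ ¬B)) ⊔ ¬C)) unsat w.r.t. T
   apply at x₀: ∃r.F⊑∃r.(B ⊔ (A ⊔ B))
   open: L(x₀) ⊇ {B, E, ¬C, ∃r.(B ⊔ (A ⊔ B)), ∃r.F} (+ ∃-successors)
2. Hence (∃r.F ⊓ B) ⊑ (∃r.(B ⊔ (A ⊔ B)) ⊓ C): not entailed.

No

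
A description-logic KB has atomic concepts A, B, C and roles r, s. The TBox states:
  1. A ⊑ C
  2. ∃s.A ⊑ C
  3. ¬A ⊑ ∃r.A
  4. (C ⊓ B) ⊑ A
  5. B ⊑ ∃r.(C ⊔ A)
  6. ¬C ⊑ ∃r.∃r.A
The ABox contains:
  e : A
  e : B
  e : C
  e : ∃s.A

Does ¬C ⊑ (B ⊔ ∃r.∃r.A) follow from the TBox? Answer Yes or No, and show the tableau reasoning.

Yes

1. ¬C ⊑ (B ⊔ ∃r.∃r.A)  ⇔  (¬C ⊓ (¬B ⊓ ∀r.∀r.¬A)) unsat w.r.t. T
   all branches close; clash {C, ¬C} at x₀
2. Hence ¬C ⊑ (B ⊔ ∃r.∃r.A): entailed.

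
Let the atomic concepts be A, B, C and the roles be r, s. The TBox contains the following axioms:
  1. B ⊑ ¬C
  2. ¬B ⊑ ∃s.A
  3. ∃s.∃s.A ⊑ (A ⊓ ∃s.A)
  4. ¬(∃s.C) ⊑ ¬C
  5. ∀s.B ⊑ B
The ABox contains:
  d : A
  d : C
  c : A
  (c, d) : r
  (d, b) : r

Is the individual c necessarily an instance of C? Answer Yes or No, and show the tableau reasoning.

No

1. c : C?  L(c) = {A} ∪ {¬C}
   open: L(c) ⊇ {A, B, ¬C, ∀s.∀s.¬A} — c ∉ C possible
2. Hence c : C: not entailed.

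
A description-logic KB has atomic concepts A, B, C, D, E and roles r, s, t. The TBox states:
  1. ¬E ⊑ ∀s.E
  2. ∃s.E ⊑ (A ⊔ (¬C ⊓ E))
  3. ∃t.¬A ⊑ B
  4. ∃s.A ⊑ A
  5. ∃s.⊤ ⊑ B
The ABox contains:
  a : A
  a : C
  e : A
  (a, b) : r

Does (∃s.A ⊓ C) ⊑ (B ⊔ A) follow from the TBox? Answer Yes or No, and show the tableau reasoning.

Yes

1. (∃s.A ⊓ C) ⊑ (B ⊔ A)  ⇔  ((∃s.A ⊓ C) ⊓ (¬B ⊓ ¬A)) unsat w.r.t. T
   all branches close; clash {B, ¬B} at x₀
2. Hence (∃s.A ⊓ C) ⊑ (B ⊔ A): entailed.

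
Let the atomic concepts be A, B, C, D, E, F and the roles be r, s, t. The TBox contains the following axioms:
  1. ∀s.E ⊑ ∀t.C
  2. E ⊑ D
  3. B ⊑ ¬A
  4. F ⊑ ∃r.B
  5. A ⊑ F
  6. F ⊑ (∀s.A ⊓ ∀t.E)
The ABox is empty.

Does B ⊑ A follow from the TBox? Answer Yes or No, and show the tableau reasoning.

No

1. B ⊑ A  ⇔  (B ⊓ ¬A) unsat w.r.t. T
   open: L(x₀) ⊇ {B, ¬A, ¬E, ¬F, ∃s.¬E} (+ ∃-successors)
2. Hence B ⊑ A: not entailed.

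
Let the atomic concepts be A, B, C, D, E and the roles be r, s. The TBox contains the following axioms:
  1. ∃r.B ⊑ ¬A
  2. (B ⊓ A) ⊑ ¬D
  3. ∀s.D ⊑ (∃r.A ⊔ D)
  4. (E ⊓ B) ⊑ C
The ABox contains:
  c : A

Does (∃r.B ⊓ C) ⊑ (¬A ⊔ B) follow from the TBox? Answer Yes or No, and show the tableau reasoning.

1. (∃r.B ⊓ C) ⊑ (¬A ⊔ B)  ⇔  ((∃r.B ⊓ C) ⊓ (A ⊓ ¬B)) unsat w.r.t. T
   all branches close; clash {A, ¬A} at x₀
2. Hence (∃r.B ⊓ C) ⊑ (¬A ⊔ B): entailed.

Yes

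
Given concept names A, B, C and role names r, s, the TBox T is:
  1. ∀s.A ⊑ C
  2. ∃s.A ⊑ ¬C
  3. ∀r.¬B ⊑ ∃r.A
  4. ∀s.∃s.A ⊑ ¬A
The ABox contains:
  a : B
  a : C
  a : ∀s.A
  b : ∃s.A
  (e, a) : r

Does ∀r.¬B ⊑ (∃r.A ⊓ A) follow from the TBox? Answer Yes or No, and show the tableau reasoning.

1. ∀r.¬B ⊑ (∃r.A ⊓ A)  ⇔  (∀r.¬B ⊓ (∀r.¬A ⊔ ¬A)) unsat w.r.t. T
   apply at x₀: ∀r.¬B⊑∃r.A
   open: L(x₀) ⊇ {¬A, ∀r.¬B, ∀s.¬A, ∃r.A, ∃s.¬A} (+ ∃-successors)
2. Hence ∀r.¬B ⊑ (∃r.A ⊓ A): not entailed.

No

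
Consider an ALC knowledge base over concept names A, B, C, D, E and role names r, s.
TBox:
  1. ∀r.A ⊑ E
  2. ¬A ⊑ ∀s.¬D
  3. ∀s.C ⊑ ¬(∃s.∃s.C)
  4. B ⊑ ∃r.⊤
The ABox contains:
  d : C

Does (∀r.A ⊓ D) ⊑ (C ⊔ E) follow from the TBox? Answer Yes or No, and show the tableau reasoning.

1. (∀r.A ⊓ D) ⊑ (C ⊔ E)  ⇔  ((∀r.A ⊓ D) ⊓ (¬C ⊓ ¬E)) unsat w.r.t. T
   all branches close; clash {E, ¬E} at x₀
2. Hence (∀r.A ⊓ D) ⊑ (C ⊔ E): entailed.

Yes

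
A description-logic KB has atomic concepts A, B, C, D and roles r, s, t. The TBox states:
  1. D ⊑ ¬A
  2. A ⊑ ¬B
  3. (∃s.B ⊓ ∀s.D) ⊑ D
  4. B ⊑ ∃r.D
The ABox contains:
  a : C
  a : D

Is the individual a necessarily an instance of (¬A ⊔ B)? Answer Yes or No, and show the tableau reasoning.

Yes

1. a : (¬A ⊔ B)?  L(a) = {C, D} ∪ {(A ⊓ ¬B)}
   clash {A, ¬A} at a — a ∈ (¬A ⊔ B)
2. Hence a : (¬A ⊔ B): entailed.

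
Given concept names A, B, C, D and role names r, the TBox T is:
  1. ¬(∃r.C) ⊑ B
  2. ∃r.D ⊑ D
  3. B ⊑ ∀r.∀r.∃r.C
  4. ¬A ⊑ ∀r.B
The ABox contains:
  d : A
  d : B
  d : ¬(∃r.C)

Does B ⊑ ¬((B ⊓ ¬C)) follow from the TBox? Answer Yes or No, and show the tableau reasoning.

No

1. B ⊑ ¬((B ⊓ ¬C))  ⇔  (B ⊓ (B ⊓ ¬C)) unsat w.r.t. T
   apply at x₀: B⊑∀r.∀r.∃r.C
   open: L(x₀) ⊇ {A, B, ¬C, ∀r.¬D, ∀r.∀r.∃r.C}
2. Hence B ⊑ ¬((B ⊓ ¬C)): not entailed.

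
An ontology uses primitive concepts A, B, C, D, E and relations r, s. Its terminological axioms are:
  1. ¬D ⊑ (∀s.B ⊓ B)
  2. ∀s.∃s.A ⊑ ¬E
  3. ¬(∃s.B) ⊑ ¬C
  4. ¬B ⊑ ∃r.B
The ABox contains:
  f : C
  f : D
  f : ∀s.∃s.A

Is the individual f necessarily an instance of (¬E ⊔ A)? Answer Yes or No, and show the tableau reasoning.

1. f : (¬E ⊔ A)?  L(f) = {C, D, ∀s.∃s.A} ∪ {(E ⊓ ¬A)}
   clash {C, ¬C} at f — f ∈ (¬E ⊔ A)
2. Hence f : (¬E ⊔ A): entailed.

Yes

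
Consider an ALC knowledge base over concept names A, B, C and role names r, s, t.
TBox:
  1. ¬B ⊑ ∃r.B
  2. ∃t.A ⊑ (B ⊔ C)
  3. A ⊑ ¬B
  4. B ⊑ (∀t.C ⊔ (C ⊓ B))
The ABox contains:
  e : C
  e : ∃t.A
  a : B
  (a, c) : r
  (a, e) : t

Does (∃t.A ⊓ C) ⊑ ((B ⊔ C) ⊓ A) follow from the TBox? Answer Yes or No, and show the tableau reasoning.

No

1. (∃t.A ⊓ C) ⊑ ((B ⊔ C) ⊓ A)  ⇔  ((∃t.A ⊓ C) ⊓ ((¬B ⊓ ¬C) ⊔ ¬A)) unsat w.r.t. T
   apply at x₀: ∃t.A⊑(B ⊔ C)
   open: L(x₀) ⊇ {B, C, ¬A, ∀t.C, ∃t.A} (+ ∃-successors)
2. Hence (∃t.A ⊓ C) ⊑ ((B ⊔ C) ⊓ A): not entailed.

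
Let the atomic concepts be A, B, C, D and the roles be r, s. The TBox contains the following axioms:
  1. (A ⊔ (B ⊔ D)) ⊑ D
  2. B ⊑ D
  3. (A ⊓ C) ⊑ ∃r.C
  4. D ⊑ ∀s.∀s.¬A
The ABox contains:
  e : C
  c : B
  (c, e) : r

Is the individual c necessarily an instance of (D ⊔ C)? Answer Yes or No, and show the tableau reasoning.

Yes

1. c : (D ⊔ C)?  L(c) = {B} ∪ {(¬D ⊓ ¬C)}
   clash {D, ¬D} at c — c ∈ (D ⊔ C)
2. Hence c : (D ⊔ C): entailed.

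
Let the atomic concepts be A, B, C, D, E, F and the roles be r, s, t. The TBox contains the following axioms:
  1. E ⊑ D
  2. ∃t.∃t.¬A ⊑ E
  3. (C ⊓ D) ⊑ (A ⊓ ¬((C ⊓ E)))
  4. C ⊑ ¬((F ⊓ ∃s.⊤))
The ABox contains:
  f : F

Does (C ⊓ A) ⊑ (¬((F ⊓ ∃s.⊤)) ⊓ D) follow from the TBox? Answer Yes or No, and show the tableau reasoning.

No

1. (C ⊓ A) ⊑ (¬((F ⊓ ∃s.⊤)) ⊓ D)  ⇔  ((C ⊓ A) ⊓ ((F ⊓ ∃s.⊤) ⊔ ¬D)) unsat w.r.t. T
   apply at x₀: C⊑¬((F ⊓ ∃s.⊤))
   open: L(x₀) ⊇ {A, C, ¬D, ¬E, ¬F, …}
2. Hence (C ⊓ A) ⊑ (¬((F ⊓ ∃s.⊤)) ⊓ D): not entailed.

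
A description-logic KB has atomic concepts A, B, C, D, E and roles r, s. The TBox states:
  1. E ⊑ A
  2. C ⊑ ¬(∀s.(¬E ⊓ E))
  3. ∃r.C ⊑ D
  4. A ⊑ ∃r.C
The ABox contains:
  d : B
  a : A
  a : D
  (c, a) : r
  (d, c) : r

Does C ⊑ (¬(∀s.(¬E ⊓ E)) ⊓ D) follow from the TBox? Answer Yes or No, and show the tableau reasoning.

No

1. C ⊑ (¬(∀s.(¬E ⊓ E)) ⊓ D)  ⇔  (C ⊓ (∀s.(¬E ⊓ E) ⊔ ¬D)) unsat w.r.t. T
   apply at x₀: C⊑¬(∀s.(¬E ⊓ E))
   open: L(x₀) ⊇ {C, ¬A, ¬D, ¬E, ∀r.¬C, …} (+ ∃-successors)
2. Hence C ⊑ (¬(∀s.(¬E ⊓ E)) ⊓ D): not entailed.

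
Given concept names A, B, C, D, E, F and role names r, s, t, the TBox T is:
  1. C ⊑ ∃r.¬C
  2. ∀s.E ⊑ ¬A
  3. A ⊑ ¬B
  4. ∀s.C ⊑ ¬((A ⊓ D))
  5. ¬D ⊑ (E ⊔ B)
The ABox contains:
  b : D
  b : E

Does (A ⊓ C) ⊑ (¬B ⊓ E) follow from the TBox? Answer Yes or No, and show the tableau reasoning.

No

1. (A ⊓ C) ⊑ (¬B ⊓ E)  ⇔  ((A ⊓ C) ⊓ (B ⊔ ¬E)) unsat w.r.t. T
   apply at x₀: C⊑∃r.¬C; A⊑¬B
   open: L(x₀) ⊇ {A, C, D, ¬B, ¬E, …} (+ ∃-successors)
2. Hence (A ⊓ C) ⊑ (¬B ⊓ E): not entailed.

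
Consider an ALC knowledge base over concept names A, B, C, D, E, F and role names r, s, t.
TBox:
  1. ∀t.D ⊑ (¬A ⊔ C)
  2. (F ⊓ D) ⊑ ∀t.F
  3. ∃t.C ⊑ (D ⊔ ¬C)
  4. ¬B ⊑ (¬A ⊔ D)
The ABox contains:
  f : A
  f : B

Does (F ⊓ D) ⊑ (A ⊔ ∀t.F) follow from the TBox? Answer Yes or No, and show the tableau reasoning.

Yes

1. (F ⊓ D) ⊑ (A ⊔ ∀t.F)  ⇔  ((F ⊓ D) ⊓ (¬A ⊓ ∃t.¬F)) unsat w.r.t. T
   all branches close; clash {F, ¬F} at an ∃-successor
2. Hence (F ⊓ D) ⊑ (A ⊔ ∀t.F): entailed.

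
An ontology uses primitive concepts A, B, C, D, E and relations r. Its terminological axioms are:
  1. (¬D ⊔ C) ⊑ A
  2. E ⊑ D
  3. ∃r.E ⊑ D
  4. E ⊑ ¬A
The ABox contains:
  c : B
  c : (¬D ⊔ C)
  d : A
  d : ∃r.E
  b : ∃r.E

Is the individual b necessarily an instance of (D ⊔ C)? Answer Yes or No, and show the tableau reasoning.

1. b : (D ⊔ C)?  L(b) = {∃r.E} ∪ {(¬D ⊓ ¬C)}
   clash {D, ¬D} at b — b ∈ (D ⊔ C)
2. Hence b : (D ⊔ C): entailed.

Yes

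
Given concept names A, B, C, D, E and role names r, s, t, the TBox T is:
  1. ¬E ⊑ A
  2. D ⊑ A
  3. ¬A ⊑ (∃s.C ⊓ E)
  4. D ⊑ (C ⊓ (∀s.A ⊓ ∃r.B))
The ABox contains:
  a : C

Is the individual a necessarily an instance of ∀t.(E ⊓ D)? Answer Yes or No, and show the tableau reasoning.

1. a : ∀t.(E ⊓ D)?  L(a) = {C} ∪ {∃t.(¬E ⊔ ¬D)}
   open: L(a) ⊇ {A, C, E, ¬D, ∃t.(¬E ⊔ ¬D)} (+ ∃-successors) — a ∉ ∀t.(E ⊓ D) possible
2. Hence a : ∀t.(E ⊓ D): not entailed.

No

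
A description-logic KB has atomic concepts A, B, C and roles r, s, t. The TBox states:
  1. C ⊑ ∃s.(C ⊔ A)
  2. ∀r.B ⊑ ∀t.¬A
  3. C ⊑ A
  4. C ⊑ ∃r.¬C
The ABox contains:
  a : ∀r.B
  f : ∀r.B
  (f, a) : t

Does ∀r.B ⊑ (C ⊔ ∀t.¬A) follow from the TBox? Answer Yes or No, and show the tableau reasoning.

Yes

1. ∀r.B ⊑ (C ⊔ ∀t.¬A)  ⇔  (∀r.B ⊓ (¬C ⊓ ∃t.A)) unsat w.r.t. T
   all branches close; clash {A, ¬A} at an ∃-successor
2. Hence ∀r.B ⊑ (C ⊔ ∀t.¬A): entailed.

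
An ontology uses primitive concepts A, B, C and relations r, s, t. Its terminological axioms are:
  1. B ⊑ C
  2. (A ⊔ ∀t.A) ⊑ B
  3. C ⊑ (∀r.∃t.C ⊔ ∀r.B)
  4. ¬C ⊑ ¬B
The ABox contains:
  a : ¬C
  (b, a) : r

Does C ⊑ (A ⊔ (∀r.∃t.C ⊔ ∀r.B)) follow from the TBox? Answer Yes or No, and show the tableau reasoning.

1. C ⊑ (A ⊔ (∀r.∃t.C ⊔ ∀r.B))  ⇔  (C ⊓ (¬A ⊓ (∃r.∀t.¬C ⊓ ∃r.¬B))) unsat w.r.t. T
   all branches close; clash {B, ¬B} at an ∃-successor
2. Hence C ⊑ (A ⊔ (∀r.∃t.C ⊔ ∀r.B)): entailed.

Yes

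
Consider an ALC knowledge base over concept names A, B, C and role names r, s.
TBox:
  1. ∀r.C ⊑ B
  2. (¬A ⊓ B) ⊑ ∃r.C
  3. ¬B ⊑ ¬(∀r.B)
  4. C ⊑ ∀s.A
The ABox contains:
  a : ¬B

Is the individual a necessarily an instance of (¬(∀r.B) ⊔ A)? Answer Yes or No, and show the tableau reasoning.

1. a : (¬(∀r.B) ⊔ A)?  L(a) = {¬B} ∪ {(∀r.B ⊓ ¬A)}
   clash {B, ¬B} at a — a ∈ (¬(∀r.B) ⊔ A)
2. Hence a : (¬(∀r.B) ⊔ A): entailed.

Yes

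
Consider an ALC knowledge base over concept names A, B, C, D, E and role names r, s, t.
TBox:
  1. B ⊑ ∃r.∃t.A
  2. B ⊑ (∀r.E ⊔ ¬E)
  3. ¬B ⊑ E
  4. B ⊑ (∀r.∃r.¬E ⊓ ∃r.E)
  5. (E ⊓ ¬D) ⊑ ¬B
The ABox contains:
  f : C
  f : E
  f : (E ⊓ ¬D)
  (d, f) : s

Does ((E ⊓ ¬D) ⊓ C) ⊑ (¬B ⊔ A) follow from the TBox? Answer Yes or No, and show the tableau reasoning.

Yes

1. ((E ⊓ ¬D) ⊓ C) ⊑ (¬B ⊔ A)  ⇔  (((E ⊓ ¬D) ⊓ C) ⊓ (B ⊓ ¬A)) unsat w.r.t. T
   all branches close; clash {B, ¬B} at x₀
2. Hence ((E ⊓ ¬D) ⊓ C) ⊑ (¬B ⊔ A): entailed.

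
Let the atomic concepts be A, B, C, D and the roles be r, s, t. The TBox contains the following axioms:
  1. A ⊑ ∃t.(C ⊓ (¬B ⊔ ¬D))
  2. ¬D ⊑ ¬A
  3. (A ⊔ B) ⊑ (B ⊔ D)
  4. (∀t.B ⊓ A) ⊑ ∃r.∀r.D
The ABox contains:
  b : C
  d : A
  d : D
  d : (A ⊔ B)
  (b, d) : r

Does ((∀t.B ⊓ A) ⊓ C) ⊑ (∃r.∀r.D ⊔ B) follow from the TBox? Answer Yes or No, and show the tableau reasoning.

1. ((∀t.B ⊓ A) ⊓ C) ⊑ (∃r.∀r.D ⊔ B)  ⇔  (((∀t.B ⊓ A) ⊓ C) ⊓ (∀r.∃r.¬D ⊓ ¬B)) unsat w.r.t. T
   all branches close; clash {A, ¬A} at x₀
2. Hence ((∀t.B ⊓ A) ⊓ C) ⊑ (∃r.∀r.D ⊔ B): entailed.

Yes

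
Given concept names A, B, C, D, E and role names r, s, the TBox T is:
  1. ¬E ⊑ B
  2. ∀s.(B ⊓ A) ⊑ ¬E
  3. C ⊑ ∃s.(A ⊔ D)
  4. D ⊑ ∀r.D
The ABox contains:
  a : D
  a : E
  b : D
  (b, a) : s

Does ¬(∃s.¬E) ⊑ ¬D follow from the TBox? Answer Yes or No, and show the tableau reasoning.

No

1. ¬(∃s.¬E) ⊑ ¬D  ⇔  (∀s.E ⊓ D) unsat w.r.t. T
   apply at x₀: D⊑∀r.D
   open: L(x₀) ⊇ {D, E, ¬C, ∀r.D, ∀s.E, …} (+ ∃-successors)
2. Hence ¬(∃s.¬E) ⊑ ¬D: not entailed.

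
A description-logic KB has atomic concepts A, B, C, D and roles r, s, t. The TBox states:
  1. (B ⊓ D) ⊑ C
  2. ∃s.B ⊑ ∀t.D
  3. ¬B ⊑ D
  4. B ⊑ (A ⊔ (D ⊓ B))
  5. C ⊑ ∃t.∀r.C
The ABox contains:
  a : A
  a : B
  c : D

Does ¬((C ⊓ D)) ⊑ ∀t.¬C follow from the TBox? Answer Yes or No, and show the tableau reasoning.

1. ¬((C ⊓ D)) ⊑ ∀t.¬C  ⇔  ((¬C ⊔ ¬D) ⊓ ∃t.C) unsat w.r.t. T
   open: L(x₀) ⊇ {A, B, ¬C, ¬D, ∀s.¬B, …} (+ ∃-successors)
2. Hence ¬((C ⊓ D)) ⊑ ∀t.¬C: not entailed.

No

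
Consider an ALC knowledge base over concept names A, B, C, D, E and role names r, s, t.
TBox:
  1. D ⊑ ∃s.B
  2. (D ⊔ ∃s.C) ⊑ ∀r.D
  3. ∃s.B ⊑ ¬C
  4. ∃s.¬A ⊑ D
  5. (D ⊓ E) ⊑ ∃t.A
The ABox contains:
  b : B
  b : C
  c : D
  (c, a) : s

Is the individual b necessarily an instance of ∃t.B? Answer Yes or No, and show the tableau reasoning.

1. b : ∃t.B?  L(b) = {B, C} ∪ {∀t.¬B}
   open: L(b) ⊇ {B, C, ¬D, ∀s.A, ∀s.¬B, …} — b ∉ ∃t.B possible
2. Hence b : ∃t.B: not entailed.

No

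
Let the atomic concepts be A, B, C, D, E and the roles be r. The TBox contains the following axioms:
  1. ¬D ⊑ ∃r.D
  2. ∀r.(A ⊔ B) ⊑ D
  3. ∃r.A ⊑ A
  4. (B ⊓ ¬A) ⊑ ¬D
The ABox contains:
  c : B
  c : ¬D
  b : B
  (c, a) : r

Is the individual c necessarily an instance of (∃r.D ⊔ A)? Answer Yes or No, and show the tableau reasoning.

Yes

1. c : (∃r.D ⊔ A)?  L(c) = {B, ¬D} ∪ {(∀r.¬D ⊓ ¬A)}
   clash {A, ¬A} at c — c ∈ (∃r.D ⊔ A)
2. Hence c : (∃r.D ⊔ A): entailed.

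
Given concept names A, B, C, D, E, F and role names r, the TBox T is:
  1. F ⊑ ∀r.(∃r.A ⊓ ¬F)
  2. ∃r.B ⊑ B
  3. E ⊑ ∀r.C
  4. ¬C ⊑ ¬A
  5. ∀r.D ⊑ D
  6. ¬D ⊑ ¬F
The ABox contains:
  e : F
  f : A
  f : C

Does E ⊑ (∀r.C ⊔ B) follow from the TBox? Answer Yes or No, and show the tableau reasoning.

1. E ⊑ (∀r.C ⊔ B)  ⇔  (E ⊓ (∃r.¬C ⊓ ¬B)) unsat w.r.t. T
   all branches close; clash {B, ¬B} at x₀
2. Hence E ⊑ (∀r.C ⊔ B): entailed.

Yes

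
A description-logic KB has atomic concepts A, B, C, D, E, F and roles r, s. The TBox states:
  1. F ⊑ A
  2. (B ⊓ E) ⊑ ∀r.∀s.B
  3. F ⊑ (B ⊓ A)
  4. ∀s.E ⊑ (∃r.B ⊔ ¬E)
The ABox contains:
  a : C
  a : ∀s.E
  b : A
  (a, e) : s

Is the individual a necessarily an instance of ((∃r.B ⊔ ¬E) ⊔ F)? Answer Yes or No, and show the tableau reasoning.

Yes

1. a : ((∃r.B ⊔ ¬E) ⊔ F)?  L(a) = {C, ∀s.E} ∪ {((∀r.¬B ⊓ E) ⊓ ¬F)}
   clash {E, ¬E} at a — a ∈ ((∃r.B ⊔ ¬E) ⊔ F)
2. Hence a : ((∃r.B ⊔ ¬E) ⊔ F): entailed.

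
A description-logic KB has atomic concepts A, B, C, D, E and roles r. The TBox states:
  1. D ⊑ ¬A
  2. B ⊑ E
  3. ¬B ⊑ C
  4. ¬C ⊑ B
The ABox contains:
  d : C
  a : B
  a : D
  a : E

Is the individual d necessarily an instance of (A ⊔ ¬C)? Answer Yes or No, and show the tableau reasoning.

1. d : (A ⊔ ¬C)?  L(d) = {C} ∪ {(¬A ⊓ C)}
   open: L(d) ⊇ {C, ¬A, ¬B} — d ∉ (A ⊔ ¬C) possible
2. Hence d : (A ⊔ ¬C): not entailed.

No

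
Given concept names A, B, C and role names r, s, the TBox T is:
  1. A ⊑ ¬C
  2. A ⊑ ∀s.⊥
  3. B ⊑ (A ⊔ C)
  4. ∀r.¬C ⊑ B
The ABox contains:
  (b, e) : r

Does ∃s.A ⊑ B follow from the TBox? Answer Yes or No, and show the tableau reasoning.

1. ∃s.A ⊑ B  ⇔  (∃s.A ⊓ ¬B) unsat w.r.t. T
   open: L(x₀) ⊇ {¬A, ¬B, ∃r.C, ∃s.A} (+ ∃-successors)
2. Hence ∃s.A ⊑ B: not entailed.

No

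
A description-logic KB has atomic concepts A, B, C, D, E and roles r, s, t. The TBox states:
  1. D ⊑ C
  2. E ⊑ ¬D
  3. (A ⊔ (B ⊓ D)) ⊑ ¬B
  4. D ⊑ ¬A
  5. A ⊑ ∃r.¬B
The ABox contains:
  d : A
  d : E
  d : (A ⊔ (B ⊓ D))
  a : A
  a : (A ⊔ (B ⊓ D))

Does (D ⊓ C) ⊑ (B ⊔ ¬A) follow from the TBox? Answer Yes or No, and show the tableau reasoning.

Yes

1. (D ⊓ C) ⊑ (B ⊔ ¬A)  ⇔  ((D ⊓ C) ⊓ (¬B ⊓ A)) unsat w.r.t. T
   all branches close; clash {A, ¬A} at x₀
2. Hence (D ⊓ C) ⊑ (B ⊔ ¬A): entailed.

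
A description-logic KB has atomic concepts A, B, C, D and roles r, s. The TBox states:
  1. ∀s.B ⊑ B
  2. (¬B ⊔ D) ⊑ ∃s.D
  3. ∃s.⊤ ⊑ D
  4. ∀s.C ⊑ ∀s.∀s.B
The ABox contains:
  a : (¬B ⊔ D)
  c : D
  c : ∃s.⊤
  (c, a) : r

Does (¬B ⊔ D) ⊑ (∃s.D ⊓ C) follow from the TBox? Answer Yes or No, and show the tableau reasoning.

1. (¬B ⊔ D) ⊑ (∃s.D ⊓ C)  ⇔  ((¬B ⊔ D) ⊓ (∀s.¬D ⊔ ¬C)) unsat w.r.t. T
   apply at x₀: (¬B ⊔ D)⊑∃s.D
   open: L(x₀) ⊇ {D, ¬B, ¬C, ∃s.D, ∃s.¬B, …} (+ ∃-successors)
2. Hence (¬B ⊔ D) ⊑ (∃s.D ⊓ C): not entailed.

No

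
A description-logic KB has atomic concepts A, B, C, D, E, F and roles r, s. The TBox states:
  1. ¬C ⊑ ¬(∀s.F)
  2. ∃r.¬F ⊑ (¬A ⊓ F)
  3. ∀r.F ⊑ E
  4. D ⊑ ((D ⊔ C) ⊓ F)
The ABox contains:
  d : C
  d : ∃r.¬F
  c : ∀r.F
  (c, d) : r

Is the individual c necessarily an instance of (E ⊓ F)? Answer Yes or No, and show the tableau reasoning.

No

1. c : (E ⊓ F)?  L(c) = {∀r.F} ∪ {(¬E ⊔ ¬F)}
   apply at c: ∀r.F⊑E
   open: L(c) ⊇ {C, E, ¬D, ¬F, ∀r.F} — c ∉ (E ⊓ F) possible
2. Hence c : (E ⊓ F): not entailed.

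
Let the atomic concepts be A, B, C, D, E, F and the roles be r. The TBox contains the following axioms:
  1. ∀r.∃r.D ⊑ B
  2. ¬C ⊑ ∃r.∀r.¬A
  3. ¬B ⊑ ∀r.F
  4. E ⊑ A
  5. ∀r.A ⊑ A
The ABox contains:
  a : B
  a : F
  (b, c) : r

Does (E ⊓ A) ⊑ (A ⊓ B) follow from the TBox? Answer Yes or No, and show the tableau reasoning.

No

1. (E ⊓ A) ⊑ (A ⊓ B)  ⇔  ((E ⊓ A) ⊓ (¬A ⊔ ¬B)) unsat w.r.t. T
   open: L(x₀) ⊇ {A, C, E, ¬B, ∀r.F, …} (+ ∃-successors)
2. Hence (E ⊓ A) ⊑ (A ⊓ B): not entailed.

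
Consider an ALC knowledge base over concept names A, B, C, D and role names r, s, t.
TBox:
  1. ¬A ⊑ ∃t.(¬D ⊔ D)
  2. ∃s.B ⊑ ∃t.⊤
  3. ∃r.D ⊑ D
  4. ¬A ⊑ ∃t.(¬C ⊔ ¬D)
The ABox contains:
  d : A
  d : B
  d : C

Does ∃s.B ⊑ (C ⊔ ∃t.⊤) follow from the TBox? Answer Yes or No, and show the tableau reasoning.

1. ∃s.B ⊑ (C ⊔ ∃t.⊤)  ⇔  (∃s.B ⊓ (¬C ⊓ ∀t.⊥)) unsat w.r.t. T
   all branches close; clash ⊥ at an ∃-successor
2. Hence ∃s.B ⊑ (C ⊔ ∃t.⊤): entailed.

Yes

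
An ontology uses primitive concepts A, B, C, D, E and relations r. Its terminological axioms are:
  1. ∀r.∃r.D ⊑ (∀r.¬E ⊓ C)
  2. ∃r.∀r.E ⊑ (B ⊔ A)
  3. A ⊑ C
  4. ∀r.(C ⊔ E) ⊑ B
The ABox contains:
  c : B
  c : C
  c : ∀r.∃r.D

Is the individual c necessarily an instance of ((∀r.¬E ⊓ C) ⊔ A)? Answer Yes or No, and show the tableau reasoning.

Yes

1. c : ((∀r.¬E ⊓ C) ⊔ A)?  L(c) = {B, C, ∀r.∃r.D} ∪ {((∃r.E ⊔ ¬C) ⊓ ¬A)}
   clash {C, ¬C} at c — c ∈ ((∀r.¬E ⊓ C) ⊔ A)
2. Hence c : ((∀r.¬E ⊓ C) ⊔ A): entailed.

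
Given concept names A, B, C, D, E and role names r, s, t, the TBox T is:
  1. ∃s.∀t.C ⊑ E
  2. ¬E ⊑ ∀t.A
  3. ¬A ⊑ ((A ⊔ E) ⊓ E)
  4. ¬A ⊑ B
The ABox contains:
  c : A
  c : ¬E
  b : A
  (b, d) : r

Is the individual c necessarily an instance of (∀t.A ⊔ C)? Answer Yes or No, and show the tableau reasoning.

Yes

1. c : (∀t.A ⊔ C)?  L(c) = {A, ¬E} ∪ {(∃t.¬A ⊓ ¬C)}
   clash {E, ¬E} at c — c ∈ (∀t.A ⊔ C)
2. Hence c : (∀t.A ⊔ C): entailed.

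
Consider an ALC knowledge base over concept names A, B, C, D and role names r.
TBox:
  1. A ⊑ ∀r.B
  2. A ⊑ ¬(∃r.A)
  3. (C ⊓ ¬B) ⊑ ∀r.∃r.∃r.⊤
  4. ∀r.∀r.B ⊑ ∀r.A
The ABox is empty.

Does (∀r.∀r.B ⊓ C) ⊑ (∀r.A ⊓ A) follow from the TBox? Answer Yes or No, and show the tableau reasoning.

No

1. (∀r.∀r.B ⊓ C) ⊑ (∀r.A ⊓ A)  ⇔  ((∀r.∀r.B ⊓ C) ⊓ (∃r.¬A ⊔ ¬A)) unsat w.r.t. T
   apply at x₀: ∀r.∀r.B⊑∀r.A
   open: L(x₀) ⊇ {B, C, ¬A, ∀r.A, ∀r.∀r.B}
2. Hence (∀r.∀r.B ⊓ C) ⊑ (∀r.A ⊓ A): not entailed.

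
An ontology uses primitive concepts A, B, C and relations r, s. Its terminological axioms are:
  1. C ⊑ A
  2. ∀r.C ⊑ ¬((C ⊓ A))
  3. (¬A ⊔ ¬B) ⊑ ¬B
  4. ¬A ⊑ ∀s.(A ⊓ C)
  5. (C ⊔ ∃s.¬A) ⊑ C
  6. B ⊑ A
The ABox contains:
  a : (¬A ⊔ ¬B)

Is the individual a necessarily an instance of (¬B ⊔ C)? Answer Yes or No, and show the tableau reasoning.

1. a : (¬B ⊔ C)?  L(a) = {(¬A ⊔ ¬B)} ∪ {(B ⊓ ¬C)}
   clash {B, ¬B} at a — a ∈ (¬B ⊔ C)
2. Hence a : (¬B ⊔ C): entailed.

Yes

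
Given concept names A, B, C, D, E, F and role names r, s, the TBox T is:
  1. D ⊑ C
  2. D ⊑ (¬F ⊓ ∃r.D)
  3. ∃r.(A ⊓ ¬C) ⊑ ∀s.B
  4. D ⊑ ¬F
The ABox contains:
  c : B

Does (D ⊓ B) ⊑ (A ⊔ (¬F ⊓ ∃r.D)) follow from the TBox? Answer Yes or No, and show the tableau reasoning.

Yes

1. (D ⊓ B) ⊑ (A ⊔ (¬F ⊓ ∃r.D))  ⇔  ((D ⊓ B) ⊓ (¬A ⊓ (F ⊔ ∀r.¬D))) unsat w.r.t. T
   all branches close; clash {D, ¬D} at an ∃-successor
2. Hence (D ⊓ B) ⊑ (A ⊔ (¬F ⊓ ∃r.D)): entailed.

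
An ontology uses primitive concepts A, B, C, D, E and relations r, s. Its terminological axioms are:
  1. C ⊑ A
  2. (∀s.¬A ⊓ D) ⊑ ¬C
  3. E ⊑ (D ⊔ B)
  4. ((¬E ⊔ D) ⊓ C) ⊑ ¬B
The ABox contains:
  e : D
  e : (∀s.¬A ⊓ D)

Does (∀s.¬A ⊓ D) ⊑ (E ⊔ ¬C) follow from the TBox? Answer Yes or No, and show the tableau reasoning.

1. (∀s.¬A ⊓ D) ⊑ (E ⊔ ¬C)  ⇔  ((∀s.¬A ⊓ D) ⊓ (¬E ⊓ C)) unsat w.r.t. T
   all branches close; clash {C, ¬C} at x₀
2. Hence (∀s.¬A ⊓ D) ⊑ (E ⊔ ¬C): entailed.

Yes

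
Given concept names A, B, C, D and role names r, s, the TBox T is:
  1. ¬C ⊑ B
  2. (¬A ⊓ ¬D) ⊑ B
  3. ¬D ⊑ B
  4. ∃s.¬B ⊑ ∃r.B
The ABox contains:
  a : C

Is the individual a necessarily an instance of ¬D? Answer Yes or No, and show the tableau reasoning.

1. a : ¬D?  L(a) = {C} ∪ {D}
   open: L(a) ⊇ {C, D, ∀s.B} — a ∉ ¬D possible
2. Hence a : ¬D: not entailed.

No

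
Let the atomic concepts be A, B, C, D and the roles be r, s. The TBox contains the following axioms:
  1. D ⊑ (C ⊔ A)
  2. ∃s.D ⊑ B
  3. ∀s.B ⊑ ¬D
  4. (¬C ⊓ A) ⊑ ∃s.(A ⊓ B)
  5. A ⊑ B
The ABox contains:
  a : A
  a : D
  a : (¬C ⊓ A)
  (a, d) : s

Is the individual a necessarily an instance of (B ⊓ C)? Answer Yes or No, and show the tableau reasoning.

1. a : (B ⊓ C)?  L(a) = {A, D, (¬C ⊓ A)} ∪ {(¬B ⊔ ¬C)}
   apply at a: D⊑(C ⊔ A); (¬C ⊓ A)⊑∃s.(A ⊓ B); A⊑B
   open: L(a) ⊇ {A, B, D, ¬C, ∃s.(A ⊓ B), …} (+ ∃-successors) — a ∉ (B ⊓ C) possible
2. Hence a : (B ⊓ C): not entailed.

No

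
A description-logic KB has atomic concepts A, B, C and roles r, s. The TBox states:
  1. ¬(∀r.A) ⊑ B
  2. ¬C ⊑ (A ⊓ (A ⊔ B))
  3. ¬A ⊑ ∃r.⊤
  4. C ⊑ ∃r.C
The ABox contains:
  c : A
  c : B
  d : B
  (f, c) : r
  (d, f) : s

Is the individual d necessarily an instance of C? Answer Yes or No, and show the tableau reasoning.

1. d : C?  L(d) = {B} ∪ {¬C}
   apply at d: ¬C⊑(A ⊓ (A ⊔ B))
   open: L(d) ⊇ {A, B, ¬C} — d ∉ C possible
2. Hence d : C: not entailed.

No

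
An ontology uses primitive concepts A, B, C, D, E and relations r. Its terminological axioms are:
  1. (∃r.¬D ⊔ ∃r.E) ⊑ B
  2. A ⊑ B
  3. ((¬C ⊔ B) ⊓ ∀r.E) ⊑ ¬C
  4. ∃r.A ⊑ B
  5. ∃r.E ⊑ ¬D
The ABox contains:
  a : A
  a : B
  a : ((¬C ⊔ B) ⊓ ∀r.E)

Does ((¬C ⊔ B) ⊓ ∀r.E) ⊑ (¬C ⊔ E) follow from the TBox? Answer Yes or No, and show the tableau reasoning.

1. ((¬C ⊔ B) ⊓ ∀r.E) ⊑ (¬C ⊔ E)  ⇔  (((¬C ⊔ B) ⊓ ∀r.E) ⊓ (C ⊓ ¬E)) unsat w.r.t. T
   all branches close; clash {C, ¬C} at x₀
2. Hence ((¬C ⊔ B) ⊓ ∀r.E) ⊑ (¬C ⊔ E): entailed.

Yes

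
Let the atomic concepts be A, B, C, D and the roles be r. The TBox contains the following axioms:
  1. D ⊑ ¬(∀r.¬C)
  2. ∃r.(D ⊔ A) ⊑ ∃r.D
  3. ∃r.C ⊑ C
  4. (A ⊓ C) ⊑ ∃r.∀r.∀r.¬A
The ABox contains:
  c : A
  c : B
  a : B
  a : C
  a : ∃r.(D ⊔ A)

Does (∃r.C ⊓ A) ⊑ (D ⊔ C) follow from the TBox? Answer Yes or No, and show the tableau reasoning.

1. (∃r.C ⊓ A) ⊑ (D ⊔ C)  ⇔  ((∃r.C ⊓ A) ⊓ (¬D ⊓ ¬C)) unsat w.r.t. T
   all branches close; clash {C, ¬C} at x₀
2. Hence (∃r.C ⊓ A) ⊑ (D ⊔ C): entailed.

Yes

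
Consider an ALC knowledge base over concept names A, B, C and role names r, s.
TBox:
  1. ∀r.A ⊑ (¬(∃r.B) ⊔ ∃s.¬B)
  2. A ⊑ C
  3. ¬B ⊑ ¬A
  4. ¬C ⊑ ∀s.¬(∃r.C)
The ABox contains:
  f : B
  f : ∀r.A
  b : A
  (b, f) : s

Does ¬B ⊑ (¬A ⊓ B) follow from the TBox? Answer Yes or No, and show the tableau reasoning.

1. ¬B ⊑ (¬A ⊓ B)  ⇔  (¬B ⊓ (A ⊔ ¬B)) unsat w.r.t. T
   apply at x₀: ¬B⊑¬A
   open: L(x₀) ⊇ {C, ¬A, ¬B, ∃r.¬A} (+ ∃-successors)
2. Hence ¬B ⊑ (¬A ⊓ B): not entailed.

No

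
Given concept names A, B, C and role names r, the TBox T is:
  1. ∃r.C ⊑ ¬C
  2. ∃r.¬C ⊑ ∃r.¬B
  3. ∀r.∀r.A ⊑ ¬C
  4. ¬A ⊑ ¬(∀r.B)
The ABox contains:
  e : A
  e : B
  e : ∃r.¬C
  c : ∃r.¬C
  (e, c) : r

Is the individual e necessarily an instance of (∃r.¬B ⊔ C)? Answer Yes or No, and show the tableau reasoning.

1. e : (∃r.¬B ⊔ C)?  L(e) = {A, B, ∃r.¬C} ∪ {(∀r.B ⊓ ¬C)}
   clash {B, ¬B} at an ∃-successor — e ∈ (∃r.¬B ⊔ C)
2. Hence e : (∃r.¬B ⊔ C): entailed.

Yes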